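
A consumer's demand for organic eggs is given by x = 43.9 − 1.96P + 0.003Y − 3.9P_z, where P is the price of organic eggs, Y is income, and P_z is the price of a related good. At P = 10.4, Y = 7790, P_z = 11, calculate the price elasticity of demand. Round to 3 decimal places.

-5.114

At the given point, x = 43.9 − 1.96(10.4) + 0.003(7790) − 3.9(11) = 43.9 − 20.384 + 23.37 − 42.9 = 3.986.
∂x/∂P = −1.96, so E_p = (−1.96)·(10.4/3.986) ≈ -5.114.
|E_p| > 1: demand is elastic.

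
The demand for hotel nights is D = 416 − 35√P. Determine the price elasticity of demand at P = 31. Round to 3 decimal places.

At P = 31, D = 221.1282.
dD/dP = −35/(2√P) = −35/(2·5.5678).
Point elasticity E = (dD/dP)·(P/D) = -3.1431 × 31/221.1282 ≈ -0.441.
|E| < 1, so demand is inelastic at this price.

-0.441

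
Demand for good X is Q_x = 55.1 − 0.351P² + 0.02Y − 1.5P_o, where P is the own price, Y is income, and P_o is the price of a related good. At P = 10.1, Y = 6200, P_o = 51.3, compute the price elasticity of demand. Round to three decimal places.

-1.079

Evaluating quantity at (P, Y, P_o) gives Q_x = 55.1 − 0.351(10.1)² + 0.02(6200) − 1.5(51.3) = 55.1 − 35.8055 + 124 − 76.95 = 66.3445.
∂Q_x/∂P = −2·0.351·P = -7.0902, so E_p = -7.0902·(10.1/66.3445) ≈ -1.079.
|E_p| > 1: demand is elastic.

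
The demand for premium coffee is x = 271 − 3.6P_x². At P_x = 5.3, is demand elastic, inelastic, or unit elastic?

At P_x = 5.3, x = 169.876.
dx/dP_x = −2·3.6·P_x = −38.16.
Point elasticity E = (dx/dP_x)·(P_x/x) = -38.16 × 5.3/169.876 ≈ -1.191.
|E| ≈ 1.191 > 1, so demand is elastic.

elastic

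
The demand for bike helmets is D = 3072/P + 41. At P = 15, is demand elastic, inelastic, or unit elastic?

At P = 15, D = 245.8.
dD/dP = −3072/P² = −13.6533.
Point elasticity E = (dD/dP)·(P/D) = -13.6533 × 15/245.8 ≈ -0.833.
|E| ≈ 0.833 < 1, so demand is inelastic.

inelastic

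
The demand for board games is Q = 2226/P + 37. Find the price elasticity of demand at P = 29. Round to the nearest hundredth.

At P = 29, Q = 113.7586.
dQ/dP = −2226/P² = −2.6468.
Point elasticity E = (dQ/dP)·(P/Q) = -2.6468 × 29/113.7586 ≈ -0.67.
|E| < 1, so demand is inelastic at this price.

-0.67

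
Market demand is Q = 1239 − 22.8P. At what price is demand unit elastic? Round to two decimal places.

27.17

For linear demand Q = a − bP, E = −bP/(a − bP). |E| = 1 ⇒ bP = a − bP ⇒ P = a/(2b).
P = 1239/(2·22.8) ≈ 27.17.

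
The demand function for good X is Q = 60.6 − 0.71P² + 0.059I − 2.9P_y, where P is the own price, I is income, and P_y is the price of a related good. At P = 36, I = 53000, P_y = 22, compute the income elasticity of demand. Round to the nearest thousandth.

Evaluating quantity at (P, I, P_y) gives Q = 60.6 − 0.71(36)² + 0.059(53000) − 2.9(22) = 60.6 − 920.16 + 3127 − 63.8 = 2203.64.
∂Q/∂I = +0.059, so E_I = 0.059·(53000/2203.64) ≈ 1.419.
E_I > 1: normal good (luxury).

1.419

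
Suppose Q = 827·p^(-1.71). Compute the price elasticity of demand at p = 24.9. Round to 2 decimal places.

For a Cobb–Douglas (constant-elasticity) form Q = A·p^α·…, the elasticity with respect to p equals the exponent α at every point.
Here the exponent on p is -1.71, so the price elasticity of demand is -1.71.

-1.71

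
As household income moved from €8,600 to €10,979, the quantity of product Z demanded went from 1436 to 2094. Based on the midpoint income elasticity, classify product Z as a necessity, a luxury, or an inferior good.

%ΔQ = (2094 − 1436)/[(1436+2094)/2] = 658/1765 ≈ 0.3728.
%ΔY = (10,979 − 8,600)/[(8,600+10,979)/2] = 2379/9789.5 ≈ 0.2430.
E_I = %ΔQ/%ΔY ≈ 1.534.
E_I > 1: normal good (luxury).

luxury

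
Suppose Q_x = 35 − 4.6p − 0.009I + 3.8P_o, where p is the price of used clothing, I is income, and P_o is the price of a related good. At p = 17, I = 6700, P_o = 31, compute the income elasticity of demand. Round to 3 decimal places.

Evaluating quantity at (p, I, P_o) gives Q_x = 35 − 4.6(17) − 0.009(6700) + 3.8(31) = 35 − 78.2 − 60.3 + 117.8 = 14.3.
∂Q_x/∂I = −0.009, so E_I = -0.009·(6700/14.3) ≈ -4.217.
E_I < 0: inferior good.

-4.217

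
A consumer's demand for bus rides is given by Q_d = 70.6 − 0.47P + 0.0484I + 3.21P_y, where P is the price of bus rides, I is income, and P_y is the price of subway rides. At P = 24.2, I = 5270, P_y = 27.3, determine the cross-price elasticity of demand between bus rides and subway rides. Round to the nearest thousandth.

0.218

First evaluate Q_d: 70.6 − 0.47(24.2) + 0.0484(5270) + 3.21(27.3) = 70.6 − 11.374 + 255.068 + 87.633 = 401.927.
∂Q_d/∂P_y = +3.21, so E_xy = 3.21·(27.3/401.927) ≈ 0.218.
E_xy > 0: the goods are substitutes.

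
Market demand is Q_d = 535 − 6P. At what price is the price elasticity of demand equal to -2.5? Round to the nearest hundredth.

63.69

Set −bP/(a − bP) = −2.5 ⇒ bP = 2.5(a − bP) ⇒ bP(1+2.5) = 2.5·a.
P = 2.5·535/(6·3.5) ≈ 63.69.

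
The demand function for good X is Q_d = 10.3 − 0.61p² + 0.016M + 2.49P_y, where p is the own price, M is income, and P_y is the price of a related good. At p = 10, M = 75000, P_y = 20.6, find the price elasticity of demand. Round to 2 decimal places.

-0.10

First evaluate Q_d: 10.3 − 0.61(10)² + 0.016(75000) + 2.49(20.6) = 10.3 − 61 + 1200 + 51.294 = 1200.594.
∂Q_d/∂p = −2·0.61·p = -12.2, so E_p = -12.2·(10/1200.594) ≈ -0.10.
|E_p| < 1: demand is inelastic.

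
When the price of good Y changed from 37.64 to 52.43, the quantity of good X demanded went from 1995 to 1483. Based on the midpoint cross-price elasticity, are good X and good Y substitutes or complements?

complements

%ΔQ_x = (1483 − 1995)/[(1995+1483)/2] = -512/1739 ≈ -0.2944.
%ΔP_y = (52.43 − 37.64)/[(37.64+52.43)/2] ≈ 0.3284.
E_xy = -0.2944/0.3284 ≈ -0.897.
E_xy < 0, so the goods are complements.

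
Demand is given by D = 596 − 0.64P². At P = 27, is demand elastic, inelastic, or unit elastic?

elastic

At P = 27, D = 129.44.
dD/dP = −2·0.64·P = −34.56.
Point elasticity E = (dD/dP)·(P/D) = -34.56 × 27/129.44 ≈ -7.209.
|E| ≈ 7.209 > 1, so demand is elastic.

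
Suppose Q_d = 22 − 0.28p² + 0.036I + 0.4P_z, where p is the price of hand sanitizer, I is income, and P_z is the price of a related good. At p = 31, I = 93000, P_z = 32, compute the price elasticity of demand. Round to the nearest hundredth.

Q_d = 22 − 0.28(31)² + 0.036(93000) + 0.4(32) = 22 − 269.08 + 3348 + 12.8 = 3113.72.
∂Q_d/∂p = −2·0.28·p = -17.36, so E_p = -17.36·(31/3113.72) ≈ -0.17.
|E_p| < 1: demand is inelastic.

-0.17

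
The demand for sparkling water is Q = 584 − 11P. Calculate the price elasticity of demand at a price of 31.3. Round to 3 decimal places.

-1.436

At P = 31.3, Q = 239.7.
dQ/dP = −11.
Point elasticity E = (dQ/dP)·(P/Q) = -11 × 31.3/239.7 ≈ -1.436.
|E| > 1, so demand is elastic at this price.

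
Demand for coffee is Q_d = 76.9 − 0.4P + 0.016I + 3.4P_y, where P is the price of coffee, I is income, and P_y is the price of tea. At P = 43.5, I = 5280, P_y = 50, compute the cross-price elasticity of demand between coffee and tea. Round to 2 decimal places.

Substituting, Q_d = 76.9 − 0.4(43.5) + 0.016(5280) + 3.4(50) = 76.9 − 17.4 + 84.48 + 170 = 313.98.
∂Q_d/∂P_y = +3.4, so E_xy = 3.4·(50/313.98) ≈ 0.54.
E_xy > 0: the goods are substitutes.

0.54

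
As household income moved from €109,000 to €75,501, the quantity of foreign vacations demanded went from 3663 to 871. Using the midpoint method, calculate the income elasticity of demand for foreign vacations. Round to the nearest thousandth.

%ΔQ = (871 − 3663)/[(3663+871)/2] = -2792/2267 ≈ -1.2316.
%ΔI = (75,501 − 109,000)/[(109,000+75,501)/2] = -33499/92250.5 ≈ -0.3631.
E_I = %ΔQ/%ΔI ≈ 3.392.
E_I > 1: normal good (luxury).

3.392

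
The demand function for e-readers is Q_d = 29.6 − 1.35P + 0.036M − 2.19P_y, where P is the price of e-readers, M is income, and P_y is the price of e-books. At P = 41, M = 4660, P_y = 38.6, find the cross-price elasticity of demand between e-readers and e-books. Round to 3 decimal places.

-1.471

Q_d = 29.6 − 1.35(41) + 0.036(4660) − 2.19(38.6) = 29.6 − 55.35 + 167.76 − 84.534 = 57.476.
∂Q_d/∂P_y = −2.19, so E_xy = -2.19·(38.6/57.476) ≈ -1.471.
E_xy < 0: the goods are complements.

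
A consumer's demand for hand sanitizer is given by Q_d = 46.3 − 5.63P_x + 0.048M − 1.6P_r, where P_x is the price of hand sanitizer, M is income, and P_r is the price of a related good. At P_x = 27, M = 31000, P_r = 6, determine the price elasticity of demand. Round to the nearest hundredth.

-0.11

Substituting, Q_d = 46.3 − 5.63(27) + 0.048(31000) − 1.6(6) = 46.3 − 152.01 + 1488 − 9.6 = 1372.69.
∂Q_d/∂P_x = −5.63, so E_p = (−5.63)·(27/1372.69) ≈ -0.11.
|E_p| < 1: demand is inelastic.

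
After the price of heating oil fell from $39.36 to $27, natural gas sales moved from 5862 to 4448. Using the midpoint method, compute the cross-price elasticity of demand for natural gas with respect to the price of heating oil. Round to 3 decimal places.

0.736

%ΔQ_x = (4448 − 5862)/[(5862+4448)/2] = -1414/5155 ≈ -0.2743.
%ΔP_y = (27 − 39.36)/[(39.36+27)/2] ≈ -0.3725.
E_xy = -0.2743/-0.3725 ≈ 0.736.
E_xy > 0, so natural gas and heating oil are substitutes.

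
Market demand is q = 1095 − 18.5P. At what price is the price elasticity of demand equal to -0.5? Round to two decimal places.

Set −bP/(a − bP) = −0.5 ⇒ bP = 0.5(a − bP) ⇒ bP(1+0.5) = 0.5·a.
P = 0.5·1095/(18.5·1.5) ≈ 19.73.

19.73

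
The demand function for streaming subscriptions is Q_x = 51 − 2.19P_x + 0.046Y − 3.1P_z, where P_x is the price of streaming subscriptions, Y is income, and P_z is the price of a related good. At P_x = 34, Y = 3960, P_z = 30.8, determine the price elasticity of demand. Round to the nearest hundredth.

Evaluating quantity at (P_x, Y, P_z) gives Q_x = 51 − 2.19(34) + 0.046(3960) − 3.1(30.8) = 51 − 74.46 + 182.16 − 95.48 = 63.22.
∂Q_x/∂P_x = −2.19, so E_p = (−2.19)·(34/63.22) ≈ -1.18.
|E_p| > 1: demand is elastic.

-1.18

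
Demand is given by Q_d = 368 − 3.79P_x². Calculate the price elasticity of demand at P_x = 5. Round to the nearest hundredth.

-0.69

At P_x = 5, Q_d = 273.25.
dQ_d/dP_x = −2·3.79·P_x = −37.9.
Point elasticity E = (dQ_d/dP_x)·(P_x/Q_d) = -37.9 × 5/273.25 ≈ -0.69.
|E| < 1, so demand is inelastic at this price.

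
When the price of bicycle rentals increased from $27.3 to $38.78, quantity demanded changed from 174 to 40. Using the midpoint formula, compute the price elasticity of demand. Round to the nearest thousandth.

-3.604

%Δq = (40 − 174)/[(174 + 40)/2] = -134/107 ≈ -1.2523.
%Δp = (38.78 − 27.3)/[(27.3 + 38.78)/2] = 11.48/33.04 ≈ 0.3475.
Arc elasticity E = %Δq/%Δp ≈ -1.2523/0.3475 ≈ -3.604.
|E| > 1: demand is elastic over this range.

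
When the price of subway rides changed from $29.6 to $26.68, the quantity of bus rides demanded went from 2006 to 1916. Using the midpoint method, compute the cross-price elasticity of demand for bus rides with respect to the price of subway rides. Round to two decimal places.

0.44

%ΔQ_x = (1916 − 2006)/[(2006+1916)/2] = -90/1961 ≈ -0.0459.
%ΔP_y = (26.68 − 29.6)/[(29.6+26.68)/2] ≈ -0.1038.
E_xy = -0.0459/-0.1038 ≈ 0.44.
E_xy > 0, so bus rides and subway rides are substitutes.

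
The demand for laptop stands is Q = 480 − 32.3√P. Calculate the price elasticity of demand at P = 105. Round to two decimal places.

At P = 105, Q = 149.0235.
dQ/dP = −32.3/(2√P) = −32.3/(2·10.247).
Point elasticity E = (dQ/dP)·(P/Q) = -1.5761 × 105/149.0235 ≈ -1.11.
|E| > 1, so demand is elastic at this price.

-1.11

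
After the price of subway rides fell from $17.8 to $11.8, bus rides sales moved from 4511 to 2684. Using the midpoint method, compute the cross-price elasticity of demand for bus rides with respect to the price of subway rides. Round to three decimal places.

1.253

%ΔQ_x = (2684 − 4511)/[(4511+2684)/2] = -1827/3597.5 ≈ -0.5079.
%ΔP_y = (11.8 − 17.8)/[(17.8+11.8)/2] ≈ -0.4054.
E_xy = -0.5079/-0.4054 ≈ 1.253.
E_xy > 0, so bus rides and subway rides are substitutes.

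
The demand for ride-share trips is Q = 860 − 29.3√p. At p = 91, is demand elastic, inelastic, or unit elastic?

inelastic

At p = 91, Q = 580.4958.
dQ/dp = −29.3/(2√p) = −29.3/(2·9.5394).
Point elasticity E = (dQ/dp)·(p/Q) = -1.5357 × 91/580.4958 ≈ -0.241.
|E| ≈ 0.241 < 1, so demand is inelastic.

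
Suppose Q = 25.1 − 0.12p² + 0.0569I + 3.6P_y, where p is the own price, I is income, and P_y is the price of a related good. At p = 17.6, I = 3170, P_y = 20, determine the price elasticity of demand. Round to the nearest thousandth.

-0.309

Evaluating quantity at (p, I, P_y) gives Q = 25.1 − 0.12(17.6)² + 0.0569(3170) + 3.6(20) = 25.1 − 37.1712 + 180.373 + 72 = 240.3018.
∂Q/∂p = −2·0.12·p = -4.224, so E_p = -4.224·(17.6/240.3018) ≈ -0.309.
|E_p| < 1: demand is inelastic.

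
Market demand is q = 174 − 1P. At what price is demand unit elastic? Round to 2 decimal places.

87.00

For linear demand q = a − bP, E = −bP/(a − bP). |E| = 1 ⇒ bP = a − bP ⇒ P = a/(2b).
P = 174/(2·1) = 87.00.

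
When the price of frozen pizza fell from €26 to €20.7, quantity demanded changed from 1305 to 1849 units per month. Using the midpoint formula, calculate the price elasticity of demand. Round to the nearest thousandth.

-1.520

%ΔQ = (1849 − 1305)/[(1305 + 1849)/2] = 544/1577 ≈ 0.3450.
%Δp = (20.7 − 26)/[(26 + 20.7)/2] = -5.3/23.35 ≈ -0.2270.
Arc elasticity E = %ΔQ/%Δp ≈ 0.3450/-0.2270 ≈ -1.520.
|E| > 1: demand is elastic over this range.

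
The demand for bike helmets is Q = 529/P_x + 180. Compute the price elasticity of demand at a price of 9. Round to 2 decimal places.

At P_x = 9, Q = 238.7778.
dQ/dP_x = −529/P_x² = −6.5309.
Point elasticity E = (dQ/dP_x)·(P_x/Q) = -6.5309 × 9/238.7778 ≈ -0.25.
|E| < 1, so demand is inelastic at this price.

-0.25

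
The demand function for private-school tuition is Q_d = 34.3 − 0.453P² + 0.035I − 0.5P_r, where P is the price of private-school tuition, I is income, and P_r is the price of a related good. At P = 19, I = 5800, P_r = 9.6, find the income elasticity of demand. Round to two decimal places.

2.94

Q_d = 34.3 − 0.453(19)² + 0.035(5800) − 0.5(9.6) = 34.3 − 163.533 + 203 − 4.8 = 68.967.
∂Q_d/∂I = +0.035, so E_I = 0.035·(5800/68.967) ≈ 2.94.
E_I > 1: normal good (luxury).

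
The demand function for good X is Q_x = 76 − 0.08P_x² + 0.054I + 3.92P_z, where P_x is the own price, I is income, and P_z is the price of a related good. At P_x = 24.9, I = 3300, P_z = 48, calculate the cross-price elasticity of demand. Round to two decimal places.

0.48

Evaluating quantity at (P_x, I, P_z) gives Q_x = 76 − 0.08(24.9)² + 0.054(3300) + 3.92(48) = 76 − 49.6008 + 178.2 + 188.16 = 392.7592.
∂Q_x/∂P_z = +3.92, so E_xy = 3.92·(48/392.7592) ≈ 0.48.
E_xy > 0: the goods are substitutes.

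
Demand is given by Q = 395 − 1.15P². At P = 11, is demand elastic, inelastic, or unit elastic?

At P = 11, Q = 255.85.
dQ/dP = −2·1.15·P = −25.3.
Point elasticity E = (dQ/dP)·(P/Q) = -25.3 × 11/255.85 ≈ -1.088.
|E| ≈ 1.088 > 1, so demand is elastic.

elastic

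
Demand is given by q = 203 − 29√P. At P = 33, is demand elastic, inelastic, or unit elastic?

elastic

At P = 33, q = 36.4077.
dq/dP = −29/(2√P) = −29/(2·5.7446).
Point elasticity E = (dq/dP)·(P/q) = -2.5241 × 33/36.4077 ≈ -2.288.
|E| ≈ 2.288 > 1, so demand is elastic.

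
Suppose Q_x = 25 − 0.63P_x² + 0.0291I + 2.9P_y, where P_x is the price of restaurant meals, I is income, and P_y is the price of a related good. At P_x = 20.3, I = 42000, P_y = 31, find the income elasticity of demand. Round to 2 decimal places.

1.13

At the given point, Q_x = 25 − 0.63(20.3)² + 0.0291(42000) + 2.9(31) = 25 − 259.6167 + 1222.2 + 89.9 = 1077.4833.
∂Q_x/∂I = +0.0291, so E_I = 0.0291·(42000/1077.4833) ≈ 1.13.
E_I > 1: normal good (luxury).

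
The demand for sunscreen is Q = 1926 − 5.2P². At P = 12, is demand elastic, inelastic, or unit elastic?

At P = 12, Q = 1177.2.
dQ/dP = −2·5.2·P = −124.8.
Point elasticity E = (dQ/dP)·(P/Q) = -124.8 × 12/1177.2 ≈ -1.272.
|E| ≈ 1.272 > 1, so demand is elastic.

elastic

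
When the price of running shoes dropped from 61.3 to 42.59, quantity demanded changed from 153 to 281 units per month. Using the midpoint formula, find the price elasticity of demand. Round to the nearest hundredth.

%ΔQ = (281 − 153)/[(153 + 281)/2] = 128/217 ≈ 0.5899.
%ΔP = (42.59 − 61.3)/[(61.3 + 42.59)/2] = -18.71/51.945 ≈ -0.3602.
Arc elasticity E = %ΔQ/%ΔP ≈ 0.5899/-0.3602 ≈ -1.64.
|E| > 1: demand is elastic over this range.

-1.64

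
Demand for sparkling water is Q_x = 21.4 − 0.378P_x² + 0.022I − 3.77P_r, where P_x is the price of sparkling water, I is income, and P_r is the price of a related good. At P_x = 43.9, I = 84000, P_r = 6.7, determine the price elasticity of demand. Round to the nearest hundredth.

-1.31

At the given point, Q_x = 21.4 − 0.378(43.9)² + 0.022(84000) − 3.77(6.7) = 21.4 − 728.4854 + 1848 − 25.259 = 1115.6556.
∂Q_x/∂P_x = −2·0.378·P_x = -33.1884, so E_p = -33.1884·(43.9/1115.6556) ≈ -1.31.
|E_p| > 1: demand is elastic.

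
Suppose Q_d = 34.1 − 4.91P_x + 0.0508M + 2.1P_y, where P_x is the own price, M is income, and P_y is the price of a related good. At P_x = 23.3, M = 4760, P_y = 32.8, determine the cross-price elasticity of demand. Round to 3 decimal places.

Substituting, Q_d = 34.1 − 4.91(23.3) + 0.0508(4760) + 2.1(32.8) = 34.1 − 114.403 + 241.808 + 68.88 = 230.385.
∂Q_d/∂P_y = +2.1, so E_xy = 2.1·(32.8/230.385) ≈ 0.299.
E_xy > 0: the goods are substitutes.

0.299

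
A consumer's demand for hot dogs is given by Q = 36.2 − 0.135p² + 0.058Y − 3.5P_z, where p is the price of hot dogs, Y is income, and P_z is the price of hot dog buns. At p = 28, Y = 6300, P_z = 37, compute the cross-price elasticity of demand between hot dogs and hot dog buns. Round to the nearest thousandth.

-0.779

Q = 36.2 − 0.135(28)² + 0.058(6300) − 3.5(37) = 36.2 − 105.84 + 365.4 − 129.5 = 166.26.
∂Q/∂P_z = −3.5, so E_xy = -3.5·(37/166.26) ≈ -0.779.
E_xy < 0: the goods are complements.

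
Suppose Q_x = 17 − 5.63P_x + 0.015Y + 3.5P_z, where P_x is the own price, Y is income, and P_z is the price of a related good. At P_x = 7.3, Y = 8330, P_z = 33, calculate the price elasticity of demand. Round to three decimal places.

-0.190

Evaluating quantity at (P_x, Y, P_z) gives Q_x = 17 − 5.63(7.3) + 0.015(8330) + 3.5(33) = 17 − 41.099 + 124.95 + 115.5 = 216.351.
∂Q_x/∂P_x = −5.63, so E_p = (−5.63)·(7.3/216.351) ≈ -0.190.
|E_p| < 1: demand is inelastic.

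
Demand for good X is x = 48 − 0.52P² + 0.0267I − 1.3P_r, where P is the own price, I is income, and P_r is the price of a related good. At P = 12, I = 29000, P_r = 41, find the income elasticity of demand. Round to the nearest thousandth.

First evaluate x: 48 − 0.52(12)² + 0.0267(29000) − 1.3(41) = 48 − 74.88 + 774.3 − 53.3 = 694.12.
∂x/∂I = +0.0267, so E_I = 0.0267·(29000/694.12) ≈ 1.116.
E_I > 1: normal good (luxury).

1.116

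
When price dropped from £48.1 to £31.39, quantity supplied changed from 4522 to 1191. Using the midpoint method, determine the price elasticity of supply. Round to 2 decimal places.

%ΔQ = (1191 − 4522)/[(4522 + 1191)/2] = -3331/2856.5 ≈ -1.1661.
%Δp = (31.39 − 48.1)/[(48.1 + 31.39)/2] = -16.71/39.745 ≈ -0.4204.
Arc elasticity E = %ΔQ/%Δp ≈ -1.1661/-0.4204 ≈ 2.77.
|E| > 1: supply is elastic over this range.

2.77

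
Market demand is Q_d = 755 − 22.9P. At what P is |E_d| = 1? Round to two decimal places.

16.48

For linear demand Q_d = a − bP, E = −bP/(a − bP). |E| = 1 ⇒ bP = a − bP ⇒ P = a/(2b).
P = 755/(2·22.9) ≈ 16.48.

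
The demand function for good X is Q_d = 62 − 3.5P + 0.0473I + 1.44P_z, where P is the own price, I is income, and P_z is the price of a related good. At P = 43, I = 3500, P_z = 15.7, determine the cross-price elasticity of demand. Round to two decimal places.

0.23

First evaluate Q_d: 62 − 3.5(43) + 0.0473(3500) + 1.44(15.7) = 62 − 150.5 + 165.55 + 22.608 = 99.658.
∂Q_d/∂P_z = +1.44, so E_xy = 1.44·(15.7/99.658) ≈ 0.23.
E_xy > 0: the goods are substitutes.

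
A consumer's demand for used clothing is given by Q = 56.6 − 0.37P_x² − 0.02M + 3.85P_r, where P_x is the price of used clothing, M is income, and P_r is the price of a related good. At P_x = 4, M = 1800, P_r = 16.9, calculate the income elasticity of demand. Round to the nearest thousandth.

-0.451

Q = 56.6 − 0.37(4)² − 0.02(1800) + 3.85(16.9) = 56.6 − 5.92 − 36 + 65.065 = 79.745.
∂Q/∂M = −0.02, so E_I = -0.02·(1800/79.745) ≈ -0.451.
E_I < 0: inferior good.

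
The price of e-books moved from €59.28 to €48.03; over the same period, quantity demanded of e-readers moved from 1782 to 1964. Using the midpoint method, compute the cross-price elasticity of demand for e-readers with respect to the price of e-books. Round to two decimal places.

-0.46

%ΔQ_x = (1964 − 1782)/[(1782+1964)/2] = 182/1873 ≈ 0.0972.
%ΔP_y = (48.03 − 59.28)/[(59.28+48.03)/2] ≈ -0.2097.
E_xy = 0.0972/-0.2097 ≈ -0.46.
E_xy < 0, so e-readers and e-books are complements.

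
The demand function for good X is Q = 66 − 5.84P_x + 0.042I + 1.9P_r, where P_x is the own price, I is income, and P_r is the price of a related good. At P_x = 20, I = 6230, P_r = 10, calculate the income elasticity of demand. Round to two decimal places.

First evaluate Q: 66 − 5.84(20) + 0.042(6230) + 1.9(10) = 66 − 116.8 + 261.66 + 19 = 229.86.
∂Q/∂I = +0.042, so E_I = 0.042·(6230/229.86) ≈ 1.14.
E_I > 1: normal good (luxury).

1.14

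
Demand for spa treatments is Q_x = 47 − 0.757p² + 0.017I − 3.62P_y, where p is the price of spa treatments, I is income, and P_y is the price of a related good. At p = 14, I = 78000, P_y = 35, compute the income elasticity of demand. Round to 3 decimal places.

1.208

At the given point, Q_x = 47 − 0.757(14)² + 0.017(78000) − 3.62(35) = 47 − 148.372 + 1326 − 126.7 = 1097.928.
∂Q_x/∂I = +0.017, so E_I = 0.017·(78000/1097.928) ≈ 1.208.
E_I > 1: normal good (luxury).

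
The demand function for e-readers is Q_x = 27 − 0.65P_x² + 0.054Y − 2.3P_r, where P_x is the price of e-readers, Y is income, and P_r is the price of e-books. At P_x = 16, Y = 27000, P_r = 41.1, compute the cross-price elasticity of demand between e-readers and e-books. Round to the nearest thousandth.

-0.077

Q_x = 27 − 0.65(16)² + 0.054(27000) − 2.3(41.1) = 27 − 166.4 + 1458 − 94.53 = 1224.07.
∂Q_x/∂P_r = −2.3, so E_xy = -2.3·(41.1/1224.07) ≈ -0.077.
E_xy < 0: the goods are complements.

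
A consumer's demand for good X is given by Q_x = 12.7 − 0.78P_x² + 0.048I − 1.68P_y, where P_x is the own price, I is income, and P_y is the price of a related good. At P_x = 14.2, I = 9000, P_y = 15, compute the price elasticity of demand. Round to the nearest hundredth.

-1.20

At the given point, Q_x = 12.7 − 0.78(14.2)² + 0.048(9000) − 1.68(15) = 12.7 − 157.2792 + 432 − 25.2 = 262.2208.
∂Q_x/∂P_x = −2·0.78·P_x = -22.152, so E_p = -22.152·(14.2/262.2208) ≈ -1.20.
|E_p| > 1: demand is elastic.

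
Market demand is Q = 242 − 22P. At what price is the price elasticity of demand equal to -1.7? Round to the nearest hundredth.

Set −bP/(a − bP) = −1.7 ⇒ bP = 1.7(a − bP) ⇒ bP(1+1.7) = 1.7·a.
P = 1.7·242/(22·2.7) ≈ 6.93.

6.93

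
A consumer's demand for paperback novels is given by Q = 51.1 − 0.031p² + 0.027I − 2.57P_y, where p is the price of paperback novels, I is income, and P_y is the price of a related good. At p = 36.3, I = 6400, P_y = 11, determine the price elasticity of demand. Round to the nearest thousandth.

Evaluating quantity at (p, I, P_y) gives Q = 51.1 − 0.031(36.3)² + 0.027(6400) − 2.57(11) = 51.1 − 40.8484 + 172.8 − 28.27 = 154.7816.
∂Q/∂p = −2·0.031·p = -2.2506, so E_p = -2.2506·(36.3/154.7816) ≈ -0.528.
|E_p| < 1: demand is inelastic.

-0.528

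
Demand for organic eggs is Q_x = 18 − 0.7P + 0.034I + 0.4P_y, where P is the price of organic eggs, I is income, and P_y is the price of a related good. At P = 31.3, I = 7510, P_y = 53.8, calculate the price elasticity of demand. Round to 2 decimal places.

Evaluating quantity at (P, I, P_y) gives Q_x = 18 − 0.7(31.3) + 0.034(7510) + 0.4(53.8) = 18 − 21.91 + 255.34 + 21.52 = 272.95.
∂Q_x/∂P = −0.7, so E_p = (−0.7)·(31.3/272.95) ≈ -0.08.
|E_p| < 1: demand is inelastic.

-0.08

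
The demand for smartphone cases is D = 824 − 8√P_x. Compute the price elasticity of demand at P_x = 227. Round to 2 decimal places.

-0.09

At P_x = 227, D = 703.4678.
dD/dP_x = −8/(2√P_x) = −8/(2·15.0665).
Point elasticity E = (dD/dP_x)·(P_x/D) = -0.2655 × 227/703.4678 ≈ -0.09.
|E| < 1, so demand is inelastic at this price.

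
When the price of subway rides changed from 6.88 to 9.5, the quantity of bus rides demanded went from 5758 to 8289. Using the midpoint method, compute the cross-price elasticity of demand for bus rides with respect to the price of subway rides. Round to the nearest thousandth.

1.126

%ΔQ_x = (8289 − 5758)/[(5758+8289)/2] = 2531/7023.5 ≈ 0.3604.
%ΔP_y = (9.5 − 6.88)/[(6.88+9.5)/2] ≈ 0.3199.
E_xy = 0.3604/0.3199 ≈ 1.126.
E_xy > 0, so bus rides and subway rides are substitutes.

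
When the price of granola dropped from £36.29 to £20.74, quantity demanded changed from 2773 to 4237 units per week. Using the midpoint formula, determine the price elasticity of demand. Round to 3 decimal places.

-0.766

%Δq = (4237 − 2773)/[(2773 + 4237)/2] = 1464/3505 ≈ 0.4177.
%Δp = (20.74 − 36.29)/[(36.29 + 20.74)/2] = -15.55/28.515 ≈ -0.5453.
Arc elasticity E = %Δq/%Δp ≈ 0.4177/-0.5453 ≈ -0.766.
|E| < 1: demand is inelastic over this range.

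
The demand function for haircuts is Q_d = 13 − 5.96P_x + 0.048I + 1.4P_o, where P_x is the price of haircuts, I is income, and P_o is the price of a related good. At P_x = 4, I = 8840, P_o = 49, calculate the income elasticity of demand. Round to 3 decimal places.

0.880

At the given point, Q_d = 13 − 5.96(4) + 0.048(8840) + 1.4(49) = 13 − 23.84 + 424.32 + 68.6 = 482.08.
∂Q_d/∂I = +0.048, so E_I = 0.048·(8840/482.08) ≈ 0.880.
E_I ∈ (0,1): normal good (necessity).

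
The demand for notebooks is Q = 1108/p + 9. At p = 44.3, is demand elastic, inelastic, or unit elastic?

inelastic

At p = 44.3, Q = 34.0113.
dQ/dp = −1108/p² = −0.5646.
Point elasticity E = (dQ/dp)·(p/Q) = -0.5646 × 44.3/34.0113 ≈ -0.735.
|E| ≈ 0.735 < 1, so demand is inelastic.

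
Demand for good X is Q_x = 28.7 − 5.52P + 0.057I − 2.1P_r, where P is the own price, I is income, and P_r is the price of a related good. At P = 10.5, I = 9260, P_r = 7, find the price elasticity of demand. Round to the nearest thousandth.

-0.120

First evaluate Q_x: 28.7 − 5.52(10.5) + 0.057(9260) − 2.1(7) = 28.7 − 57.96 + 527.82 − 14.7 = 483.86.
∂Q_x/∂P = −5.52, so E_p = (−5.52)·(10.5/483.86) ≈ -0.120.
|E_p| < 1: demand is inelastic.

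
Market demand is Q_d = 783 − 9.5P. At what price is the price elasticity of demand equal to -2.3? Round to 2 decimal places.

Set −bP/(a − bP) = −2.3 ⇒ bP = 2.3(a − bP) ⇒ bP(1+2.3) = 2.3·a.
P = 2.3·783/(9.5·3.3) ≈ 57.44.

57.44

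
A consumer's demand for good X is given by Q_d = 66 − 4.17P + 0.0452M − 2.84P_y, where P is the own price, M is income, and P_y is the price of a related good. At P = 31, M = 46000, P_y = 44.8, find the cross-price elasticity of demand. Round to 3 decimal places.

Substituting, Q_d = 66 − 4.17(31) + 0.0452(46000) − 2.84(44.8) = 66 − 129.27 + 2079.2 − 127.232 = 1888.698.
∂Q_d/∂P_y = −2.84, so E_xy = -2.84·(44.8/1888.698) ≈ -0.067.
E_xy < 0: the goods are complements.

-0.067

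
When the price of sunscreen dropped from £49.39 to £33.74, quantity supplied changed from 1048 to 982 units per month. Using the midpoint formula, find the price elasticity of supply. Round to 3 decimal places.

0.173

%Δq = (982 − 1048)/[(1048 + 982)/2] = -66/1015 ≈ -0.0650.
%ΔP = (33.74 − 49.39)/[(49.39 + 33.74)/2] = -15.65/41.565 ≈ -0.3765.
Arc elasticity E = %Δq/%ΔP ≈ -0.0650/-0.3765 ≈ 0.173.
|E| < 1: supply is inelastic over this range.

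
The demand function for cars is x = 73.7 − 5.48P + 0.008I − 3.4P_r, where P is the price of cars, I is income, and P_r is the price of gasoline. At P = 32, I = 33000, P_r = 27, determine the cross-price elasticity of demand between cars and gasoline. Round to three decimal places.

At the given point, x = 73.7 − 5.48(32) + 0.008(33000) − 3.4(27) = 73.7 − 175.36 + 264 − 91.8 = 70.54.
∂x/∂P_r = −3.4, so E_xy = -3.4·(27/70.54) ≈ -1.301.
E_xy < 0: the goods are complements.

-1.301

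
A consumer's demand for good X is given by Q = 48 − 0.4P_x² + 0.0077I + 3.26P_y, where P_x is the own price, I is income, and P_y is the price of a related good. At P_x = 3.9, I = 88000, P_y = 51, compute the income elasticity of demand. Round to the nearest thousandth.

First evaluate Q: 48 − 0.4(3.9)² + 0.0077(88000) + 3.26(51) = 48 − 6.084 + 677.6 + 166.26 = 885.776.
∂Q/∂I = +0.0077, so E_I = 0.0077·(88000/885.776) ≈ 0.765.
E_I ∈ (0,1): normal good (necessity).

0.765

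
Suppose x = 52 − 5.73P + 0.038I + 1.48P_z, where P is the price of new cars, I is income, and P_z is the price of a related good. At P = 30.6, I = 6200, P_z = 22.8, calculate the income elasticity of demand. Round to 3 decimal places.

Substituting, x = 52 − 5.73(30.6) + 0.038(6200) + 1.48(22.8) = 52 − 175.338 + 235.6 + 33.744 = 146.006.
∂x/∂I = +0.038, so E_I = 0.038·(6200/146.006) ≈ 1.614.
E_I > 1: normal good (luxury).

1.614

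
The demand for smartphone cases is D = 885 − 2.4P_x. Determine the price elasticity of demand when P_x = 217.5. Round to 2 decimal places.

At P_x = 217.5, D = 363.
dD/dP_x = −2.4.
Point elasticity E = (dD/dP_x)·(P_x/D) = -2.4 × 217.5/363 ≈ -1.44.
|E| > 1, so demand is elastic at this price.

-1.44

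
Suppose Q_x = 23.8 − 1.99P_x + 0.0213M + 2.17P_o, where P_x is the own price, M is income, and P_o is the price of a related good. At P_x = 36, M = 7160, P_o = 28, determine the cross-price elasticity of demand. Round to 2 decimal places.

At the given point, Q_x = 23.8 − 1.99(36) + 0.0213(7160) + 2.17(28) = 23.8 − 71.64 + 152.508 + 60.76 = 165.428.
∂Q_x/∂P_o = +2.17, so E_xy = 2.17·(28/165.428) ≈ 0.37.
E_xy > 0: the goods are substitutes.

0.37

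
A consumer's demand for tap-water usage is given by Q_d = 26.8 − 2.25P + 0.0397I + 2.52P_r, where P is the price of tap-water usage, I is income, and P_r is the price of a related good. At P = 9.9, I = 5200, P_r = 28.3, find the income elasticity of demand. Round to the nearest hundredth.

Substituting, Q_d = 26.8 − 2.25(9.9) + 0.0397(5200) + 2.52(28.3) = 26.8 − 22.275 + 206.44 + 71.316 = 282.281.
∂Q_d/∂I = +0.0397, so E_I = 0.0397·(5200/282.281) ≈ 0.73.
E_I ∈ (0,1): normal good (necessity).

0.73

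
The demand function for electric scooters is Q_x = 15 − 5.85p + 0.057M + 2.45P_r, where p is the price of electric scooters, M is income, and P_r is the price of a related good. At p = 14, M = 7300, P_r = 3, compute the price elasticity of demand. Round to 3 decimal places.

-0.230

First evaluate Q_x: 15 − 5.85(14) + 0.057(7300) + 2.45(3) = 15 − 81.9 + 416.1 + 7.35 = 356.55.
∂Q_x/∂p = −5.85, so E_p = (−5.85)·(14/356.55) ≈ -0.230.
|E_p| < 1: demand is inelastic.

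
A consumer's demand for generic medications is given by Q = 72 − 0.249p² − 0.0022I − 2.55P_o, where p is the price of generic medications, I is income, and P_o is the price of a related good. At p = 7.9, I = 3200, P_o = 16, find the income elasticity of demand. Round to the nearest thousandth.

-0.817

Evaluating quantity at (p, I, P_o) gives Q = 72 − 0.249(7.9)² − 0.0022(3200) − 2.55(16) = 72 − 15.5401 − 7.04 − 40.8 = 8.6199.
∂Q/∂I = −0.0022, so E_I = -0.0022·(3200/8.6199) ≈ -0.817.
E_I < 0: inferior good.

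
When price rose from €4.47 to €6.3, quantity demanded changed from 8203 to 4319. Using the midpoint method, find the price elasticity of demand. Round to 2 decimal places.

%Δq = (4319 − 8203)/[(8203 + 4319)/2] = -3884/6261 ≈ -0.6203.
%ΔP = (6.3 − 4.47)/[(4.47 + 6.3)/2] = 1.83/5.385 ≈ 0.3398.
Arc elasticity E = %Δq/%ΔP ≈ -0.6203/0.3398 ≈ -1.83.
|E| > 1: demand is elastic over this range.

-1.83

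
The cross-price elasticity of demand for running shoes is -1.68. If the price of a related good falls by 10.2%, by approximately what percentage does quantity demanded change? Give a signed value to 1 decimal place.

%ΔQ ≈ E × %ΔP_y = (-1.68) × (-10.2%) ≈ 17.1%.

17.1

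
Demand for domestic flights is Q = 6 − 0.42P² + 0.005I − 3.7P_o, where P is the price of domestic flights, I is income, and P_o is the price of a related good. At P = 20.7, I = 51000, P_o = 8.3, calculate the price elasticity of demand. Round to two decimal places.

Substituting, Q = 6 − 0.42(20.7)² + 0.005(51000) − 3.7(8.3) = 6 − 179.9658 + 255 − 30.71 = 50.3242.
∂Q/∂P = −2·0.42·P = -17.388, so E_p = -17.388·(20.7/50.3242) ≈ -7.15.
|E_p| > 1: demand is elastic.

-7.15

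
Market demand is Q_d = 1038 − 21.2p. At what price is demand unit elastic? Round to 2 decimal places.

24.48

For linear demand Q_d = a − bp, E = −bp/(a − bp). |E| = 1 ⇒ bp = a − bp ⇒ p = a/(2b).
p = 1038/(2·21.2) ≈ 24.48.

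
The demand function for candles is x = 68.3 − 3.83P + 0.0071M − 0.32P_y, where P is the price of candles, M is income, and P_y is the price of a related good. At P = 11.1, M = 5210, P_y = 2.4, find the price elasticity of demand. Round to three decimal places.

Substituting, x = 68.3 − 3.83(11.1) + 0.0071(5210) − 0.32(2.4) = 68.3 − 42.513 + 36.991 − 0.768 = 62.01.
∂x/∂P = −3.83, so E_p = (−3.83)·(11.1/62.01) ≈ -0.686.
|E_p| < 1: demand is inelastic.

-0.686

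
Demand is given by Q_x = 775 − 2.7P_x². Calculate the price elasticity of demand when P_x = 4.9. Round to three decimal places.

-0.183

At P_x = 4.9, Q_x = 710.173.
dQ_x/dP_x = −2·2.7·P_x = −26.46.
Point elasticity E = (dQ_x/dP_x)·(P_x/Q_x) = -26.46 × 4.9/710.173 ≈ -0.183.
|E| < 1, so demand is inelastic at this price.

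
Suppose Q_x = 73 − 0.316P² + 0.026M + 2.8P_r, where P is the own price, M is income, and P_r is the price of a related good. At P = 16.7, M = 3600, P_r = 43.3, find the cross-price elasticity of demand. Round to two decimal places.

First evaluate Q_x: 73 − 0.316(16.7)² + 0.026(3600) + 2.8(43.3) = 73 − 88.1292 + 93.6 + 121.24 = 199.7108.
∂Q_x/∂P_r = +2.8, so E_xy = 2.8·(43.3/199.7108) ≈ 0.61.
E_xy > 0: the goods are substitutes.

0.61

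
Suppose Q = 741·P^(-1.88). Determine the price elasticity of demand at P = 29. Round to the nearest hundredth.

-1.88

For a Cobb–Douglas (constant-elasticity) form Q = A·P^α·…, the elasticity with respect to P equals the exponent α at every point.
Here the exponent on P is -1.88, so the price elasticity of demand is -1.88.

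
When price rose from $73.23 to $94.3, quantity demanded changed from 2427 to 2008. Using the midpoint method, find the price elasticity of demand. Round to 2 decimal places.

%Δq = (2008 − 2427)/[(2427 + 2008)/2] = -419/2217.5 ≈ -0.1890.
%Δp = (94.3 − 73.23)/[(73.23 + 94.3)/2] = 21.07/83.765 ≈ 0.2515.
Arc elasticity E = %Δq/%Δp ≈ -0.1890/0.2515 ≈ -0.75.
|E| < 1: demand is inelastic over this range.

-0.75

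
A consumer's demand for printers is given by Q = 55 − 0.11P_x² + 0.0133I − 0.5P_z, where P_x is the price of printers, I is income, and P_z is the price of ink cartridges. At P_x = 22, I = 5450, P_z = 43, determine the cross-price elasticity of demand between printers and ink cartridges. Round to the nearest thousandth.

-0.408

First evaluate Q: 55 − 0.11(22)² + 0.0133(5450) − 0.5(43) = 55 − 53.24 + 72.485 − 21.5 = 52.745.
∂Q/∂P_z = −0.5, so E_xy = -0.5·(43/52.745) ≈ -0.408.
E_xy < 0: the goods are complements.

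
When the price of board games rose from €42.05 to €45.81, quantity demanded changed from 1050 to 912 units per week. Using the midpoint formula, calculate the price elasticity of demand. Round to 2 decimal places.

%ΔQ = (912 − 1050)/[(1050 + 912)/2] = -138/981 ≈ -0.1407.
%ΔP = (45.81 − 42.05)/[(42.05 + 45.81)/2] = 3.76/43.93 ≈ 0.0856.
Arc elasticity E = %ΔQ/%ΔP ≈ -0.1407/0.0856 ≈ -1.64.
|E| > 1: demand is elastic over this range.

-1.64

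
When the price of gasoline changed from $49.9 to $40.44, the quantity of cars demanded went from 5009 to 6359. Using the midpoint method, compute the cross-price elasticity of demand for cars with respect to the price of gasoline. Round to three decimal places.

%ΔQ_x = (6359 − 5009)/[(5009+6359)/2] = 1350/5684 ≈ 0.2375.
%ΔP_y = (40.44 − 49.9)/[(49.9+40.44)/2] ≈ -0.2094.
E_xy = 0.2375/-0.2094 ≈ -1.134.
E_xy < 0, so cars and gasoline are complements.

-1.134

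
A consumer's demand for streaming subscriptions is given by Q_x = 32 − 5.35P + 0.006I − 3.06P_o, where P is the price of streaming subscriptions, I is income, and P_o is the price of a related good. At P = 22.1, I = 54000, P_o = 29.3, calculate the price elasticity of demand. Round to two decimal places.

Q_x = 32 − 5.35(22.1) + 0.006(54000) − 3.06(29.3) = 32 − 118.235 + 324 − 89.658 = 148.107.
∂Q_x/∂P = −5.35, so E_p = (−5.35)·(22.1/148.107) ≈ -0.80.
|E_p| < 1: demand is inelastic.

-0.80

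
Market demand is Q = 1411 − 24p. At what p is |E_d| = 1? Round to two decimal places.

29.40

For linear demand Q = a − bp, E = −bp/(a − bp). |E| = 1 ⇒ bp = a − bp ⇒ p = a/(2b).
p = 1411/(2·24) ≈ 29.40.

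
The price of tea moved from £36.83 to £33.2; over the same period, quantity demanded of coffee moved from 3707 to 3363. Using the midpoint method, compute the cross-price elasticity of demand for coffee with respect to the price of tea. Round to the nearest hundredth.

0.94

%ΔQ_x = (3363 − 3707)/[(3707+3363)/2] = -344/3535 ≈ -0.0973.
%ΔP_y = (33.2 − 36.83)/[(36.83+33.2)/2] ≈ -0.1037.
E_xy = -0.0973/-0.1037 ≈ 0.94.
E_xy > 0, so coffee and tea are substitutes.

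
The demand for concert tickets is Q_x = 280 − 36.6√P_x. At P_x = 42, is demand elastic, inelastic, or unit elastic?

At P_x = 42, Q_x = 42.8049.
dQ_x/dP_x = −36.6/(2√P_x) = −36.6/(2·6.4807).
Point elasticity E = (dQ_x/dP_x)·(P_x/Q_x) = -2.8238 × 42/42.8049 ≈ -2.771.
|E| ≈ 2.771 > 1, so demand is elastic.

elastic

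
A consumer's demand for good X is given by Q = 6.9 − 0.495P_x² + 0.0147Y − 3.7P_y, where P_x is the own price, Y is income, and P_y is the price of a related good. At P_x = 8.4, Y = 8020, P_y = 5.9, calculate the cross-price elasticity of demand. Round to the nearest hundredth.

Substituting, Q = 6.9 − 0.495(8.4)² + 0.0147(8020) − 3.7(5.9) = 6.9 − 34.9272 + 117.894 − 21.83 = 68.0368.
∂Q/∂P_y = −3.7, so E_xy = -3.7·(5.9/68.0368) ≈ -0.32.
E_xy < 0: the goods are complements.

-0.32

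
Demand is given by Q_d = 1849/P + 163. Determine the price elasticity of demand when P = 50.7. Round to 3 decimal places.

-0.183

At P = 50.7, Q_d = 199.4694.
dQ_d/dP = −1849/P² = −0.7193.
Point elasticity E = (dQ_d/dP)·(P/Q_d) = -0.7193 × 50.7/199.4694 ≈ -0.183.
|E| < 1, so demand is inelastic at this price.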